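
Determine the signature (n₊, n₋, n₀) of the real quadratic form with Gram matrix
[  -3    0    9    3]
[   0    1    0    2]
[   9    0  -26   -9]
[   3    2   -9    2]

Answer: (3, 1, 0)

Derivation:
step 0: pivot -3 → sign −
step 1: pivot 1 → sign +
step 2: pivot 1 → sign +
step 3: pivot 1 → sign +
signature = (3, 1, 0)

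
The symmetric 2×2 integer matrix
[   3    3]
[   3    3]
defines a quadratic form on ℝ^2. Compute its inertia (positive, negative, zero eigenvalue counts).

Answer: (1, 0, 1)

Derivation:
step 0: pivot 3 → sign +
step 1: row/col 1 already zero → sign 0
signature = (1, 0, 1)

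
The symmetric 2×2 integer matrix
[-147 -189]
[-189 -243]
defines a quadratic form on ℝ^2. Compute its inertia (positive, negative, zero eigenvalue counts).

Answer: (0, 1, 1)

Derivation:
step 0: pivot -147 → sign −
step 1: row/col 1 already zero → sign 0
signature = (0, 1, 1)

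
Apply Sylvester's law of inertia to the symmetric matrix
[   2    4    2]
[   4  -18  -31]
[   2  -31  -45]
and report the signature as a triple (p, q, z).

step 0: pivot 2 → sign +
step 1: pivot -26 → sign −
step 2: pivot 3/26 → sign +
signature = (2, 1, 0)

Answer: (2, 1, 0)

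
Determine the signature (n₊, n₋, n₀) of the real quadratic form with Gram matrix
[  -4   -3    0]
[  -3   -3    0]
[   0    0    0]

Answer: (0, 2, 1)

Derivation:
step 0: pivot -4 → sign −
step 1: pivot -3/4 → sign −
step 2: row/col 2 already zero → sign 0
signature = (0, 2, 1)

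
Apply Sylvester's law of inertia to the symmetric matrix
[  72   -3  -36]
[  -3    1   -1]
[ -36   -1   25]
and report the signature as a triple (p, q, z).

step 0: pivot 72 → sign +
step 1: pivot 7/8 → sign +
step 2: pivot -1/7 → sign −
signature = (2, 1, 0)

Answer: (2, 1, 0)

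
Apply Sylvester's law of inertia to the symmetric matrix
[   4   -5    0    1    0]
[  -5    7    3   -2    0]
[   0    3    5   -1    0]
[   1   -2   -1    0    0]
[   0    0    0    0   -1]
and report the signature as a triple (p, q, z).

Answer: (2, 3, 0)

Derivation:
step 0: pivot 4 → sign +
step 1: pivot 3/4 → sign +
step 2: pivot -7 → sign −
step 3: pivot -3/7 → sign −
step 4: pivot -1 → sign −
signature = (2, 3, 0)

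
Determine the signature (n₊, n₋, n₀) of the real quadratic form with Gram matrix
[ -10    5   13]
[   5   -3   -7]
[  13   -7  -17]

Answer: (1, 2, 0)

Derivation:
step 0: pivot -10 → sign −
step 1: pivot -1/2 → sign −
step 2: pivot 2/5 → sign +
signature = (1, 2, 0)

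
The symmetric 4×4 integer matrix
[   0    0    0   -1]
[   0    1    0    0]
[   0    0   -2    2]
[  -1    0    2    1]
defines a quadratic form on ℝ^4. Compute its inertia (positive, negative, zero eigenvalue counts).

step 0: pivot 1 → sign +
step 1: pivot -2 → sign −
step 2: pivot 3 → sign +
step 3: pivot -1/3 → sign −
signature = (2, 2, 0)

Answer: (2, 2, 0)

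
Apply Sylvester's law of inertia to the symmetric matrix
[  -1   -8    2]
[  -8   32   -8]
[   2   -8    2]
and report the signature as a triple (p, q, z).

Answer: (1, 1, 1)

Derivation:
step 0: pivot -1 → sign −
step 1: pivot 96 → sign +
step 2: row/col 2 already zero → sign 0
signature = (1, 1, 1)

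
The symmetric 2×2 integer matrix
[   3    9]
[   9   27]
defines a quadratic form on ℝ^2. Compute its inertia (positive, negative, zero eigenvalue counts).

step 0: pivot 3 → sign +
step 1: row/col 1 already zero → sign 0
signature = (1, 0, 1)

Answer: (1, 0, 1)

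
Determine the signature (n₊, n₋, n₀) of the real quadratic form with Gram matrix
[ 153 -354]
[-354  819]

Answer: (1, 1, 0)

Derivation:
step 0: pivot 153 → sign +
step 1: pivot -1/17 → sign −
signature = (1, 1, 0)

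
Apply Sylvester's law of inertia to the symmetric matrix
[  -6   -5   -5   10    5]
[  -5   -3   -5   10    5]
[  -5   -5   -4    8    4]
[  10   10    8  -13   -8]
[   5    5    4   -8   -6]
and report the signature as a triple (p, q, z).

Answer: (2, 3, 0)

Derivation:
step 0: pivot -6 → sign −
step 1: pivot 7/6 → sign +
step 2: pivot -3/7 → sign −
step 3: pivot 3 → sign +
step 4: pivot -2 → sign −
signature = (2, 3, 0)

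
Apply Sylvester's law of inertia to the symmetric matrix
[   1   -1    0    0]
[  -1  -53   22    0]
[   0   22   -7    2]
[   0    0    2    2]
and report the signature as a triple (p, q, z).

Answer: (2, 2, 0)

Derivation:
step 0: pivot 1 → sign +
step 1: pivot -54 → sign −
step 2: pivot 53/27 → sign +
step 3: pivot -2/53 → sign −
signature = (2, 2, 0)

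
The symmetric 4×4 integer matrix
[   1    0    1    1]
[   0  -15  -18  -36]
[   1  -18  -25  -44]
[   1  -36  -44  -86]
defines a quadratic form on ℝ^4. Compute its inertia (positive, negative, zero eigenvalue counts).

step 0: pivot 1 → sign +
step 1: pivot -15 → sign −
step 2: pivot -22/5 → sign −
step 3: pivot 3/22 → sign +
signature = (2, 2, 0)

Answer: (2, 2, 0)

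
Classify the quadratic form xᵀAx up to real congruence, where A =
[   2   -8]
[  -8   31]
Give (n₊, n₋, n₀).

step 0: pivot 2 → sign +
step 1: pivot -1 → sign −
signature = (1, 1, 0)

Answer: (1, 1, 0)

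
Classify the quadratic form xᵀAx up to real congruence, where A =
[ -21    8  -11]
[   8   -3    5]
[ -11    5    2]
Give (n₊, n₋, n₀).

step 0: pivot -21 → sign −
step 1: pivot 1/21 → sign +
step 2: pivot -6 → sign −
signature = (1, 2, 0)

Answer: (1, 2, 0)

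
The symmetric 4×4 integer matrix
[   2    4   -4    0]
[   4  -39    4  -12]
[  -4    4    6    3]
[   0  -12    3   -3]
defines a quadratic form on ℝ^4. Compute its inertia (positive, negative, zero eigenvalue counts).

step 0: pivot 2 → sign +
step 1: pivot -47 → sign −
step 2: pivot 50/47 → sign +
step 3: pivot 3/50 → sign +
signature = (3, 1, 0)

Answer: (3, 1, 0)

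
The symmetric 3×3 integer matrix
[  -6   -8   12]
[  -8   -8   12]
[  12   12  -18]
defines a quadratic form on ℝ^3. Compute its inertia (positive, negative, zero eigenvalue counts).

step 0: pivot -6 → sign −
step 1: pivot 8/3 → sign +
step 2: row/col 2 already zero → sign 0
signature = (1, 1, 1)

Answer: (1, 1, 1)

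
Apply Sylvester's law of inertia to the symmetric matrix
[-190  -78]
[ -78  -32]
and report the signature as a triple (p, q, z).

step 0: pivot -190 → sign −
step 1: pivot 2/95 → sign +
signature = (1, 1, 0)

Answer: (1, 1, 0)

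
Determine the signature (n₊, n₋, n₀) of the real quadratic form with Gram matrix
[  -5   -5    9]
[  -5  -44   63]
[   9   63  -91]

Answer: (0, 3, 0)

Derivation:
step 0: pivot -5 → sign −
step 1: pivot -39 → sign −
step 2: pivot -2/65 → sign −
signature = (0, 3, 0)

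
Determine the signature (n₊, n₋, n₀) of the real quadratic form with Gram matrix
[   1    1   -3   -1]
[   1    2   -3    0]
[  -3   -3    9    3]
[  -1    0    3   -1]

Answer: (2, 1, 1)

Derivation:
step 0: pivot 1 → sign +
step 1: pivot 1 → sign +
step 2: pivot -3 → sign −
step 3: row/col 3 already zero → sign 0
signature = (2, 1, 1)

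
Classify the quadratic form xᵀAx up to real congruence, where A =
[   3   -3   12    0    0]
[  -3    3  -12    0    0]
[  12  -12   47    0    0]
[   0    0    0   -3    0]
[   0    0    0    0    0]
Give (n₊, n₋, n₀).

Answer: (1, 2, 2)

Derivation:
step 0: pivot 3 → sign +
step 1: pivot -1 → sign −
step 2: pivot -3 → sign −
step 3: row/col 3 already zero → sign 0
step 4: row/col 4 already zero → sign 0
signature = (1, 2, 2)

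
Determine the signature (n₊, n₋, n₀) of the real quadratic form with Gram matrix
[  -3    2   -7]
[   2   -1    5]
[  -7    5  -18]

Answer: (1, 2, 0)

Derivation:
step 0: pivot -3 → sign −
step 1: pivot 1/3 → sign +
step 2: pivot -2 → sign −
signature = (1, 2, 0)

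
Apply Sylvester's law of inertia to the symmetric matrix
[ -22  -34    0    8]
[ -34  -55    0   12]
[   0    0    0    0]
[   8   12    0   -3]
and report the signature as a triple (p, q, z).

Answer: (0, 3, 1)

Derivation:
step 0: pivot -22 → sign −
step 1: pivot -27/11 → sign −
step 2: pivot -1/27 → sign −
step 3: row/col 3 already zero → sign 0
signature = (0, 3, 1)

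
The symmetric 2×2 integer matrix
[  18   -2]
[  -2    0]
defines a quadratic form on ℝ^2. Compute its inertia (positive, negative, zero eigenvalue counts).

step 0: pivot 18 → sign +
step 1: pivot -2/9 → sign −
signature = (1, 1, 0)

Answer: (1, 1, 0)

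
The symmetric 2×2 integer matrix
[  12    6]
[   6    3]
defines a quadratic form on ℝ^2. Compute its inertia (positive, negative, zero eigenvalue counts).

step 0: pivot 12 → sign +
step 1: row/col 1 already zero → sign 0
signature = (1, 0, 1)

Answer: (1, 0, 1)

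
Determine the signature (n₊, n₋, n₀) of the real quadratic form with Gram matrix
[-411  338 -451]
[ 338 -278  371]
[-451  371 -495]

step 0: pivot -411 → sign −
step 1: pivot -14/411 → sign −
step 2: pivot 3/14 → sign +
signature = (1, 2, 0)

Answer: (1, 2, 0)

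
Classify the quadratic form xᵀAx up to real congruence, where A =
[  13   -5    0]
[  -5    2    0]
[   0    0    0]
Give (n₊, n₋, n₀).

Answer: (2, 0, 1)

Derivation:
step 0: pivot 13 → sign +
step 1: pivot 1/13 → sign +
step 2: row/col 2 already zero → sign 0
signature = (2, 0, 1)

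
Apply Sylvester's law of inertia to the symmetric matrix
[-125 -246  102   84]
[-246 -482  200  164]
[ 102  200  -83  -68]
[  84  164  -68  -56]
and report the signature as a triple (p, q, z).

step 0: pivot -125 → sign −
step 1: pivot 266/125 → sign +
step 2: pivot -3/133 → sign −
step 3: row/col 3 already zero → sign 0
signature = (1, 2, 1)

Answer: (1, 2, 1)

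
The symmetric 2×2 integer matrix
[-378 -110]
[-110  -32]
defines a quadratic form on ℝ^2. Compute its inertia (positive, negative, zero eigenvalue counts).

Answer: (1, 1, 0)

Derivation:
step 0: pivot -378 → sign −
step 1: pivot 2/189 → sign +
signature = (1, 1, 0)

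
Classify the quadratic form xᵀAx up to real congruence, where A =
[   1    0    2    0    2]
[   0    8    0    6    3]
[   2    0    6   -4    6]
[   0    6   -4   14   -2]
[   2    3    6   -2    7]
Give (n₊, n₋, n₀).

Answer: (4, 1, 0)

Derivation:
step 0: pivot 1 → sign +
step 1: pivot 8 → sign +
step 2: pivot 2 → sign +
step 3: pivot 3/2 → sign +
step 4: pivot -1/6 → sign −
signature = (4, 1, 0)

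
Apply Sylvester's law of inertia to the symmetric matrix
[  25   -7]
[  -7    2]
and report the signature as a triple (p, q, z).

step 0: pivot 25 → sign +
step 1: pivot 1/25 → sign +
signature = (2, 0, 0)

Answer: (2, 0, 0)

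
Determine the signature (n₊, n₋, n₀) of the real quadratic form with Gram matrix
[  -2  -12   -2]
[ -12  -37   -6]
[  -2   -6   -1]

step 0: pivot -2 → sign −
step 1: pivot 35 → sign +
step 2: pivot -1/35 → sign −
signature = (1, 2, 0)

Answer: (1, 2, 0)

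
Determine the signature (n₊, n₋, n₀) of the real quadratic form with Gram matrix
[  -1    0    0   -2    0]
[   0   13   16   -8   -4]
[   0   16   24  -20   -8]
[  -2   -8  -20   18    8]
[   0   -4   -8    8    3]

Answer: (2, 2, 1)

Derivation:
step 0: pivot -1 → sign −
step 1: pivot 13 → sign +
step 2: pivot 56/13 → sign +
step 3: pivot -48/7 → sign −
step 4: row/col 4 already zero → sign 0
signature = (2, 2, 1)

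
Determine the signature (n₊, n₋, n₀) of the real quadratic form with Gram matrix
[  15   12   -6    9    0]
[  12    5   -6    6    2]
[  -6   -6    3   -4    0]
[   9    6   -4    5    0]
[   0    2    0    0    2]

Answer: (3, 2, 0)

Derivation:
step 0: pivot 15 → sign +
step 1: pivot -23/5 → sign −
step 2: pivot 21/23 → sign +
step 3: pivot -2/21 → sign −
step 4: pivot 6 → sign +
signature = (3, 2, 0)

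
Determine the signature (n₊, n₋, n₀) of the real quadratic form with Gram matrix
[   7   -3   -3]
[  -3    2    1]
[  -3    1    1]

Answer: (2, 1, 0)

Derivation:
step 0: pivot 7 → sign +
step 1: pivot 5/7 → sign +
step 2: pivot -2/5 → sign −
signature = (2, 1, 0)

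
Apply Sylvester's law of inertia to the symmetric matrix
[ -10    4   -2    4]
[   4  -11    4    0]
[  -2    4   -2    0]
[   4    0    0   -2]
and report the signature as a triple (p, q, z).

Answer: (0, 3, 1)

Derivation:
step 0: pivot -10 → sign −
step 1: pivot -47/5 → sign −
step 2: pivot -24/47 → sign −
step 3: row/col 3 already zero → sign 0
signature = (0, 3, 1)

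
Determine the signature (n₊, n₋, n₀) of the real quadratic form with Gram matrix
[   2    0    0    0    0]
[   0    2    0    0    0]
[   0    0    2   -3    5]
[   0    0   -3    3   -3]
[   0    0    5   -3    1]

Answer: (4, 1, 0)

Derivation:
step 0: pivot 2 → sign +
step 1: pivot 2 → sign +
step 2: pivot 2 → sign +
step 3: pivot -3/2 → sign −
step 4: pivot 2 → sign +
signature = (4, 1, 0)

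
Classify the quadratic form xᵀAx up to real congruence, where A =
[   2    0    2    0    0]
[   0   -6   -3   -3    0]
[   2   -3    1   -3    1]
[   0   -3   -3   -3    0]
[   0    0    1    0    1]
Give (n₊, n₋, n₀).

Answer: (3, 2, 0)

Derivation:
step 0: pivot 2 → sign +
step 1: pivot -6 → sign −
step 2: pivot 1/2 → sign +
step 3: pivot -6 → sign −
step 4: pivot 1/2 → sign +
signature = (3, 2, 0)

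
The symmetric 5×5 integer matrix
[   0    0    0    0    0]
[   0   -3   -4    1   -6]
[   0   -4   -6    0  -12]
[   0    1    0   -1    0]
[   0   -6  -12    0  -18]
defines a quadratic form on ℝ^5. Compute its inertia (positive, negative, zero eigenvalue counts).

step 0: pivot -3 → sign −
step 1: pivot -2/3 → sign −
step 2: pivot 2 → sign +
step 3: row/col 3 already zero → sign 0
step 4: row/col 4 already zero → sign 0
signature = (1, 2, 2)

Answer: (1, 2, 2)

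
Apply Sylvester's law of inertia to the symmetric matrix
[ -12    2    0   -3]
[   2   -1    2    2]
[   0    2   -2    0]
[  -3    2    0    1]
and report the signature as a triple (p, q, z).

Answer: (2, 2, 0)

Derivation:
step 0: pivot -12 → sign −
step 1: pivot -2/3 → sign −
step 2: pivot 4 → sign +
step 3: pivot 1/16 → sign +
signature = (2, 2, 0)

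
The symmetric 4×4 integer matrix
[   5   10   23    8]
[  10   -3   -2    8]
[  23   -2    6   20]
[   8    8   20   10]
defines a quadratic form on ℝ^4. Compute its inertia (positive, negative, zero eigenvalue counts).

Answer: (2, 2, 0)

Derivation:
step 0: pivot 5 → sign +
step 1: pivot -23 → sign −
step 2: pivot 43/115 → sign +
step 3: pivot -2/43 → sign −
signature = (2, 2, 0)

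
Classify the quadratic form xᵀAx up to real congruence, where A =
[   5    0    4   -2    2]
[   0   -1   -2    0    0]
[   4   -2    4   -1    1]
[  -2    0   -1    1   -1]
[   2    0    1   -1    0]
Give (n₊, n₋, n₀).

step 0: pivot 5 → sign +
step 1: pivot -1 → sign −
step 2: pivot 24/5 → sign +
step 3: pivot 1/8 → sign +
step 4: pivot -1 → sign −
signature = (3, 2, 0)

Answer: (3, 2, 0)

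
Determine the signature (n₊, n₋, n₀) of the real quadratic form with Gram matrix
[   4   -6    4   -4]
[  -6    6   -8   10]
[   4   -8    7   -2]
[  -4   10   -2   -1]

Answer: (3, 1, 0)

Derivation:
step 0: pivot 4 → sign +
step 1: pivot -3 → sign −
step 2: pivot 13/3 → sign +
step 3: pivot 3/13 → sign +
signature = (3, 1, 0)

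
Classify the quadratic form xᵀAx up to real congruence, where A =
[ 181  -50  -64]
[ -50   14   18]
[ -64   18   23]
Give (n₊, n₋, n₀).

step 0: pivot 181 → sign +
step 1: pivot 34/181 → sign +
step 2: pivot -3/17 → sign −
signature = (2, 1, 0)

Answer: (2, 1, 0)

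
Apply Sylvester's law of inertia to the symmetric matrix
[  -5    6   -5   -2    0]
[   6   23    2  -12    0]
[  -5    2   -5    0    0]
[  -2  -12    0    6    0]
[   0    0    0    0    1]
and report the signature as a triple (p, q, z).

step 0: pivot -5 → sign −
step 1: pivot 151/5 → sign +
step 2: pivot -80/151 → sign −
step 3: pivot -1/20 → sign −
step 4: pivot 1 → sign +
signature = (2, 3, 0)

Answer: (2, 3, 0)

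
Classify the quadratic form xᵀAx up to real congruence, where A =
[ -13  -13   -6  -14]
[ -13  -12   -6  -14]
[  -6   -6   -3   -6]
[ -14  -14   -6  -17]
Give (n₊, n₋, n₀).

Answer: (1, 3, 0)

Derivation:
step 0: pivot -13 → sign −
step 1: pivot 1 → sign +
step 2: pivot -3/13 → sign −
step 3: pivot -1 → sign −
signature = (1, 3, 0)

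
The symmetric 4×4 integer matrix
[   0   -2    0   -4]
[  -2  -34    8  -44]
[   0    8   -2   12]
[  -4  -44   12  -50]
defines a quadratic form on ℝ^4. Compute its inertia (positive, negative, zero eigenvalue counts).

step 0: pivot -34 → sign −
step 1: pivot 2/17 → sign +
step 2: pivot -2 → sign −
step 3: pivot -2 → sign −
signature = (1, 3, 0)

Answer: (1, 3, 0)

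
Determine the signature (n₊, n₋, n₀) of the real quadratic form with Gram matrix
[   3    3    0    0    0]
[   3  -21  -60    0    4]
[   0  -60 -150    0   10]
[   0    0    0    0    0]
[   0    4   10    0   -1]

Answer: (1, 2, 2)

Derivation:
step 0: pivot 3 → sign +
step 1: pivot -24 → sign −
step 2: pivot -1/3 → sign −
step 3: row/col 3 already zero → sign 0
step 4: row/col 4 already zero → sign 0
signature = (1, 2, 2)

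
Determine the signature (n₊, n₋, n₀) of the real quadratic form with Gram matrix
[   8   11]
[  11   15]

step 0: pivot 8 → sign +
step 1: pivot -1/8 → sign −
signature = (1, 1, 0)

Answer: (1, 1, 0)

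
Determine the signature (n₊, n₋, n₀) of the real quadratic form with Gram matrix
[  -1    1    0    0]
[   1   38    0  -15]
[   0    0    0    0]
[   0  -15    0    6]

Answer: (2, 1, 1)

Derivation:
step 0: pivot -1 → sign −
step 1: pivot 39 → sign +
step 2: pivot 3/13 → sign +
step 3: row/col 3 already zero → sign 0
signature = (2, 1, 1)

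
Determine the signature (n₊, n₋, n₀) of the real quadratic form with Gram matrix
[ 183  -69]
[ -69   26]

step 0: pivot 183 → sign +
step 1: pivot -1/61 → sign −
signature = (1, 1, 0)

Answer: (1, 1, 0)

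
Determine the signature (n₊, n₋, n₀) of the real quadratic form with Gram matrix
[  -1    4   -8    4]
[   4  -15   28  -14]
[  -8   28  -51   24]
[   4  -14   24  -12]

step 0: pivot -1 → sign −
step 1: pivot 1 → sign +
step 2: pivot -3 → sign −
step 3: row/col 3 already zero → sign 0
signature = (1, 2, 1)

Answer: (1, 2, 1)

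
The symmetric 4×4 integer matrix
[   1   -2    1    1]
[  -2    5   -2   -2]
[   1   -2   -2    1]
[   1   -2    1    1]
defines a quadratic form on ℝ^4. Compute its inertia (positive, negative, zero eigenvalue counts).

Answer: (2, 1, 1)

Derivation:
step 0: pivot 1 → sign +
step 1: pivot 1 → sign +
step 2: pivot -3 → sign −
step 3: row/col 3 already zero → sign 0
signature = (2, 1, 1)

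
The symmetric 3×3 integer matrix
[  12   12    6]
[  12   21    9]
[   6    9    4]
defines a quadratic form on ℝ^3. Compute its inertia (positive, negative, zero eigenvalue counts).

step 0: pivot 12 → sign +
step 1: pivot 9 → sign +
step 2: row/col 2 already zero → sign 0
signature = (2, 0, 1)

Answer: (2, 0, 1)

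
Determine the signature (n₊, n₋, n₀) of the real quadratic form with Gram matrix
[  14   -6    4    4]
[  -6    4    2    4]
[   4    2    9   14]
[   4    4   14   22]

Answer: (3, 1, 0)

Derivation:
step 0: pivot 14 → sign +
step 1: pivot 10/7 → sign +
step 2: pivot -9/5 → sign −
step 3: pivot 2/9 → sign +
signature = (3, 1, 0)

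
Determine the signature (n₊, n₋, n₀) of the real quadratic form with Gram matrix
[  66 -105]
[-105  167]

step 0: pivot 66 → sign +
step 1: pivot -1/22 → sign −
signature = (1, 1, 0)

Answer: (1, 1, 0)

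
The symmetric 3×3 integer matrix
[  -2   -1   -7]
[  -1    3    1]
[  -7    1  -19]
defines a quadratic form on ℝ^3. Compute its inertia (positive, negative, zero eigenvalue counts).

step 0: pivot -2 → sign −
step 1: pivot 7/2 → sign +
step 2: pivot -2/7 → sign −
signature = (1, 2, 0)

Answer: (1, 2, 0)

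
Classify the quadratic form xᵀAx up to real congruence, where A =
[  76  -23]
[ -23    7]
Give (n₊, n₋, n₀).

step 0: pivot 76 → sign +
step 1: pivot 3/76 → sign +
signature = (2, 0, 0)

Answer: (2, 0, 0)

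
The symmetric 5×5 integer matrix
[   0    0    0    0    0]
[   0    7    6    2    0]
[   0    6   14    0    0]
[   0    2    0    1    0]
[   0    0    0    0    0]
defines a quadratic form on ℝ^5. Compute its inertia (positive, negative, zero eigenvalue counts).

Answer: (3, 0, 2)

Derivation:
step 0: pivot 7 → sign +
step 1: pivot 62/7 → sign +
step 2: pivot 3/31 → sign +
step 3: row/col 3 already zero → sign 0
step 4: row/col 4 already zero → sign 0
signature = (3, 0, 2)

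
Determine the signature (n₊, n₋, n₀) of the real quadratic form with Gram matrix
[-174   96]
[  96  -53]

step 0: pivot -174 → sign −
step 1: pivot -1/29 → sign −
signature = (0, 2, 0)

Answer: (0, 2, 0)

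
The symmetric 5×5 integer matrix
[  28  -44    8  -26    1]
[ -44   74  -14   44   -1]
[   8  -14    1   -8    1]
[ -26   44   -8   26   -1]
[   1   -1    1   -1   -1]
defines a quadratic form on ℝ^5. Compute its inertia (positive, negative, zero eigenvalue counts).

step 0: pivot 28 → sign +
step 1: pivot 34/7 → sign +
step 2: pivot -29/17 → sign −
step 3: pivot -3/29 → sign −
step 4: row/col 4 already zero → sign 0
signature = (2, 2, 1)

Answer: (2, 2, 1)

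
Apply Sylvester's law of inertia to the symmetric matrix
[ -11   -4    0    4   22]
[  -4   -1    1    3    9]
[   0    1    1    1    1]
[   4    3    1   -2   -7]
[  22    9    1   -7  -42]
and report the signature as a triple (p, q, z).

Answer: (2, 3, 0)

Derivation:
step 0: pivot -11 → sign −
step 1: pivot 5/11 → sign +
step 2: pivot -6/5 → sign −
step 3: pivot -1 → sign −
step 4: pivot 1 → sign +
signature = (2, 3, 0)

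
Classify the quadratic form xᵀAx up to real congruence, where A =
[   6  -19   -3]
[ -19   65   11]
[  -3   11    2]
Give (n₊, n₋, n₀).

Answer: (3, 0, 0)

Derivation:
step 0: pivot 6 → sign +
step 1: pivot 29/6 → sign +
step 2: pivot 1/29 → sign +
signature = (3, 0, 0)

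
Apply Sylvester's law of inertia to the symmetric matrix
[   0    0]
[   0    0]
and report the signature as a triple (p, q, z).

step 0: row/col 0 already zero → sign 0
step 1: row/col 1 already zero → sign 0
signature = (0, 0, 2)

Answer: (0, 0, 2)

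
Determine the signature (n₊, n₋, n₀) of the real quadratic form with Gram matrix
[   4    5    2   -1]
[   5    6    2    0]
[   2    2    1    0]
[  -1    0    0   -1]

Answer: (3, 1, 0)

Derivation:
step 0: pivot 4 → sign +
step 1: pivot -1/4 → sign −
step 2: pivot 1 → sign +
step 3: pivot 1 → sign +
signature = (3, 1, 0)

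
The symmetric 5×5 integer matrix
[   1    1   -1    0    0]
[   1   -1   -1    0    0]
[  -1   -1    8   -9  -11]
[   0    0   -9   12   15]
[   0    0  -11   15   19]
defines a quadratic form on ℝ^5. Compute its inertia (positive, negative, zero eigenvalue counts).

step 0: pivot 1 → sign +
step 1: pivot -2 → sign −
step 2: pivot 7 → sign +
step 3: pivot 3/7 → sign +
step 4: row/col 4 already zero → sign 0
signature = (3, 1, 1)

Answer: (3, 1, 1)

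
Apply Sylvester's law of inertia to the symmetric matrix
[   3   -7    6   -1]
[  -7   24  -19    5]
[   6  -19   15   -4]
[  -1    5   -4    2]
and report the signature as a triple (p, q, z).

Answer: (3, 1, 0)

Derivation:
step 0: pivot 3 → sign +
step 1: pivot 23/3 → sign +
step 2: pivot -6/23 → sign −
step 3: pivot 1 → sign +
signature = (3, 1, 0)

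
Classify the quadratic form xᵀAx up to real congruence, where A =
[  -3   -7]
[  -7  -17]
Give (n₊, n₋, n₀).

step 0: pivot -3 → sign −
step 1: pivot -2/3 → sign −
signature = (0, 2, 0)

Answer: (0, 2, 0)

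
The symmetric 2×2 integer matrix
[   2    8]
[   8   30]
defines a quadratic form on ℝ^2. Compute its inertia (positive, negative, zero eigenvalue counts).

Answer: (1, 1, 0)

Derivation:
step 0: pivot 2 → sign +
step 1: pivot -2 → sign −
signature = (1, 1, 0)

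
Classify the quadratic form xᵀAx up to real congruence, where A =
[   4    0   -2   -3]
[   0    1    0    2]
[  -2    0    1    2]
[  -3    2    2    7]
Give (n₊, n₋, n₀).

step 0: pivot 4 → sign +
step 1: pivot 1 → sign +
step 2: pivot 3/4 → sign +
step 3: pivot -1/3 → sign −
signature = (3, 1, 0)

Answer: (3, 1, 0)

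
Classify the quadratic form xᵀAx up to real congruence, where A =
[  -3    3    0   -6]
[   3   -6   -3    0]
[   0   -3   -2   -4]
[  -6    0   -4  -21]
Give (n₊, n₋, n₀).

Answer: (1, 3, 0)

Derivation:
step 0: pivot -3 → sign −
step 1: pivot -3 → sign −
step 2: pivot 1 → sign +
step 3: pivot -1 → sign −
signature = (1, 3, 0)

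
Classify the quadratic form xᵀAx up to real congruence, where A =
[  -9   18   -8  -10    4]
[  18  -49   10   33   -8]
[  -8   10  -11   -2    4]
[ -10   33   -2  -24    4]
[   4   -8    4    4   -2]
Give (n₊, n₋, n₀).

step 0: pivot -9 → sign −
step 1: pivot -13 → sign −
step 2: pivot -131/117 → sign −
step 3: pivot 107/131 → sign +
step 4: pivot -6/107 → sign −
signature = (1, 4, 0)

Answer: (1, 4, 0)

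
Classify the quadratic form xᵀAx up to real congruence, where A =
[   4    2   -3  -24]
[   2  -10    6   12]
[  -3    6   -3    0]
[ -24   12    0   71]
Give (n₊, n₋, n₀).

step 0: pivot 4 → sign +
step 1: pivot -11 → sign −
step 2: pivot -3/22 → sign −
step 3: pivot -1 → sign −
signature = (1, 3, 0)

Answer: (1, 3, 0)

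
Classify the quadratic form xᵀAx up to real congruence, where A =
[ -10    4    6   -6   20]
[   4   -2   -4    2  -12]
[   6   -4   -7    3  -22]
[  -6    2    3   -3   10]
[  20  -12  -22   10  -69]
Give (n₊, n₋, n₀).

Answer: (2, 3, 0)

Derivation:
step 0: pivot -10 → sign −
step 1: pivot -2/5 → sign −
step 2: pivot 3 → sign +
step 3: pivot 2/3 → sign +
step 4: pivot -1 → sign −
signature = (2, 3, 0)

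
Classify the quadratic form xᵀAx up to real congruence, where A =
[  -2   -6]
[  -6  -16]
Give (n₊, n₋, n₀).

step 0: pivot -2 → sign −
step 1: pivot 2 → sign +
signature = (1, 1, 0)

Answer: (1, 1, 0)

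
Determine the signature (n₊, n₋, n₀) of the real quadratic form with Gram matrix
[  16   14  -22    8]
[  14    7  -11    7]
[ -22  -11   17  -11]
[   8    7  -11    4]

step 0: pivot 16 → sign +
step 1: pivot -21/4 → sign −
step 2: pivot -2/7 → sign −
step 3: row/col 3 already zero → sign 0
signature = (1, 2, 1)

Answer: (1, 2, 1)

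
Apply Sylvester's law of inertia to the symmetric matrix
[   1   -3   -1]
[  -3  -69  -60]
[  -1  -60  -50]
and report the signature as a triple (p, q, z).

Answer: (1, 2, 0)

Derivation:
step 0: pivot 1 → sign +
step 1: pivot -78 → sign −
step 2: pivot -3/26 → sign −
signature = (1, 2, 0)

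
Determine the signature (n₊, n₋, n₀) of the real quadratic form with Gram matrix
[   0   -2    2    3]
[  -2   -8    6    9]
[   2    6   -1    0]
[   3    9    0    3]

step 0: pivot -8 → sign −
step 1: pivot 1/2 → sign +
step 2: pivot 3 → sign +
step 3: row/col 3 already zero → sign 0
signature = (2, 1, 1)

Answer: (2, 1, 1)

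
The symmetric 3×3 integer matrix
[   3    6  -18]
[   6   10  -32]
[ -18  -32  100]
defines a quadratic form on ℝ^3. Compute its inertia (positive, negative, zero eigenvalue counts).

step 0: pivot 3 → sign +
step 1: pivot -2 → sign −
step 2: row/col 2 already zero → sign 0
signature = (1, 1, 1)

Answer: (1, 1, 1)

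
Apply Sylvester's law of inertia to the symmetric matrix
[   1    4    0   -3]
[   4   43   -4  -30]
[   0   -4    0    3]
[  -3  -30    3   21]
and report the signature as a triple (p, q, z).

Answer: (3, 1, 0)

Derivation:
step 0: pivot 1 → sign +
step 1: pivot 27 → sign +
step 2: pivot -16/27 → sign −
step 3: pivot 3/16 → sign +
signature = (3, 1, 0)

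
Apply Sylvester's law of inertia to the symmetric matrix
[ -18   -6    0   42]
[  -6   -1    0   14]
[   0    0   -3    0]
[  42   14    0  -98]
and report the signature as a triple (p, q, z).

step 0: pivot -18 → sign −
step 1: pivot 1 → sign +
step 2: pivot -3 → sign −
step 3: row/col 3 already zero → sign 0
signature = (1, 2, 1)

Answer: (1, 2, 1)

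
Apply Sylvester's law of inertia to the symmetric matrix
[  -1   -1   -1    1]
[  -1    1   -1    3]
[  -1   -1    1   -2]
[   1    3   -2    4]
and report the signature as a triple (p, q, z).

step 0: pivot -1 → sign −
step 1: pivot 2 → sign +
step 2: pivot 2 → sign +
step 3: pivot -3/2 → sign −
signature = (2, 2, 0)

Answer: (2, 2, 0)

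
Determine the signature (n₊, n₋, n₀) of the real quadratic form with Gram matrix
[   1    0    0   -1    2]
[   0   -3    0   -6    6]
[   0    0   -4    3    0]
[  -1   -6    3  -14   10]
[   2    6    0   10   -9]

step 0: pivot 1 → sign +
step 1: pivot -3 → sign −
step 2: pivot -4 → sign −
step 3: pivot -3/4 → sign −
step 4: pivot -1 → sign −
signature = (1, 4, 0)

Answer: (1, 4, 0)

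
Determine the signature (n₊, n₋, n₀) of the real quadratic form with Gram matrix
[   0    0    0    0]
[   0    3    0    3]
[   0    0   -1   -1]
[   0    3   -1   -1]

step 0: pivot 3 → sign +
step 1: pivot -1 → sign −
step 2: pivot -3 → sign −
step 3: row/col 3 already zero → sign 0
signature = (1, 2, 1)

Answer: (1, 2, 1)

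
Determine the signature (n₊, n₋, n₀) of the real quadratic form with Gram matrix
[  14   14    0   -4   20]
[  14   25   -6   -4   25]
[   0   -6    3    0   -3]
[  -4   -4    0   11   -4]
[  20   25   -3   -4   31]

Answer: (4, 1, 0)

Derivation:
step 0: pivot 14 → sign +
step 1: pivot 11 → sign +
step 2: pivot -3/11 → sign −
step 3: pivot 69/7 → sign +
step 4: pivot 3/23 → sign +
signature = (4, 1, 0)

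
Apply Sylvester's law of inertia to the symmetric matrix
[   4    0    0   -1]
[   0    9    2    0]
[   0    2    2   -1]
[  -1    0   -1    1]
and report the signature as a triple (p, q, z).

Answer: (4, 0, 0)

Derivation:
step 0: pivot 4 → sign +
step 1: pivot 9 → sign +
step 2: pivot 14/9 → sign +
step 3: pivot 3/28 → sign +
signature = (4, 0, 0)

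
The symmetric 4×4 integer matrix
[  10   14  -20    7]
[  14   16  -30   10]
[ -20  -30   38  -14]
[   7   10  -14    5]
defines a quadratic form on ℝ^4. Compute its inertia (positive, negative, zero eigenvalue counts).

step 0: pivot 10 → sign +
step 1: pivot -18/5 → sign −
step 2: pivot -8/9 → sign −
step 3: pivot 1/8 → sign +
signature = (2, 2, 0)

Answer: (2, 2, 0)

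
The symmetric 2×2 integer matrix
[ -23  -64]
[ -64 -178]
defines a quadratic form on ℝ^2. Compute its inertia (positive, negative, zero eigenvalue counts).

Answer: (1, 1, 0)

Derivation:
step 0: pivot -23 → sign −
step 1: pivot 2/23 → sign +
signature = (1, 1, 0)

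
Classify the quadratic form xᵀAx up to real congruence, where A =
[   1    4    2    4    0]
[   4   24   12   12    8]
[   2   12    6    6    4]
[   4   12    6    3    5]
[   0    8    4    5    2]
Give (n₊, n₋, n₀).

Answer: (2, 2, 1)

Derivation:
step 0: pivot 1 → sign +
step 1: pivot 8 → sign +
step 2: pivot -15 → sign −
step 3: pivot -3/5 → sign −
step 4: row/col 4 already zero → sign 0
signature = (2, 2, 1)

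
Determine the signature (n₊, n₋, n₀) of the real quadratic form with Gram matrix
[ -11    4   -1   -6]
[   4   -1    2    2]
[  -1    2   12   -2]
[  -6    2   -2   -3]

Answer: (3, 1, 0)

Derivation:
step 0: pivot -11 → sign −
step 1: pivot 5/11 → sign +
step 2: pivot 31/5 → sign +
step 3: pivot 3/31 → sign +
signature = (3, 1, 0)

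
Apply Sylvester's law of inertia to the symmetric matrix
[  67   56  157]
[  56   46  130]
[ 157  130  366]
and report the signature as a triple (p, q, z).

step 0: pivot 67 → sign +
step 1: pivot -54/67 → sign −
step 2: pivot -1/27 → sign −
signature = (1, 2, 0)

Answer: (1, 2, 0)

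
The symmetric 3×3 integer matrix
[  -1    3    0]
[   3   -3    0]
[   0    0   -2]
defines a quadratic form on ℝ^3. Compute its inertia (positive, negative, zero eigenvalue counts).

Answer: (1, 2, 0)

Derivation:
step 0: pivot -1 → sign −
step 1: pivot 6 → sign +
step 2: pivot -2 → sign −
signature = (1, 2, 0)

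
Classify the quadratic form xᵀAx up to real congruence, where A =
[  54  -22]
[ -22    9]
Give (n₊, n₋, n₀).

step 0: pivot 54 → sign +
step 1: pivot 1/27 → sign +
signature = (2, 0, 0)

Answer: (2, 0, 0)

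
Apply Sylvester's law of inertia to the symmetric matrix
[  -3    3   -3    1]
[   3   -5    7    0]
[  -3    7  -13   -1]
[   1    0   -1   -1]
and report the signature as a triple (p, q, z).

Answer: (0, 4, 0)

Derivation:
step 0: pivot -3 → sign −
step 1: pivot -2 → sign −
step 2: pivot -2 → sign −
step 3: pivot -1/6 → sign −
signature = (0, 4, 0)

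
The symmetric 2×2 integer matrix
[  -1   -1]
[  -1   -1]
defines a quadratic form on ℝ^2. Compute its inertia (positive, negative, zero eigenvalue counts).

Answer: (0, 1, 1)

Derivation:
step 0: pivot -1 → sign −
step 1: row/col 1 already zero → sign 0
signature = (0, 1, 1)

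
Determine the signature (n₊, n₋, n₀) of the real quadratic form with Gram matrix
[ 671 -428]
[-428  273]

step 0: pivot 671 → sign +
step 1: pivot -1/671 → sign −
signature = (1, 1, 0)

Answer: (1, 1, 0)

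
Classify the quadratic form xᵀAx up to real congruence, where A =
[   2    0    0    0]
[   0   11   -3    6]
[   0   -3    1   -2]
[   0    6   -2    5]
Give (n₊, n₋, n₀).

Answer: (4, 0, 0)

Derivation:
step 0: pivot 2 → sign +
step 1: pivot 11 → sign +
step 2: pivot 2/11 → sign +
step 3: pivot 1 → sign +
signature = (4, 0, 0)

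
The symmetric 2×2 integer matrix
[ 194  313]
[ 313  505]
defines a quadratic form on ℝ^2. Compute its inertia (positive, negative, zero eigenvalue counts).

step 0: pivot 194 → sign +
step 1: pivot 1/194 → sign +
signature = (2, 0, 0)

Answer: (2, 0, 0)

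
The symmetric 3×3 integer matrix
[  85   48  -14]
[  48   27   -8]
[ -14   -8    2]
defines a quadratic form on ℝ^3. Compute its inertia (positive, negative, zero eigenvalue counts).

Answer: (1, 2, 0)

Derivation:
step 0: pivot 85 → sign +
step 1: pivot -9/85 → sign −
step 2: pivot -2/9 → sign −
signature = (1, 2, 0)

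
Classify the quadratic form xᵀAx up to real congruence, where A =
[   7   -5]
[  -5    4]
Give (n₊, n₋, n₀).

step 0: pivot 7 → sign +
step 1: pivot 3/7 → sign +
signature = (2, 0, 0)

Answer: (2, 0, 0)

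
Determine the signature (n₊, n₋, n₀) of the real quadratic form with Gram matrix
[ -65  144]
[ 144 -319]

Answer: (1, 1, 0)

Derivation:
step 0: pivot -65 → sign −
step 1: pivot 1/65 → sign +
signature = (1, 1, 0)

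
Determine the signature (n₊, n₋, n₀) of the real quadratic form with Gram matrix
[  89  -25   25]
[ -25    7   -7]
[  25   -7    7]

step 0: pivot 89 → sign +
step 1: pivot -2/89 → sign −
step 2: row/col 2 already zero → sign 0
signature = (1, 1, 1)

Answer: (1, 1, 1)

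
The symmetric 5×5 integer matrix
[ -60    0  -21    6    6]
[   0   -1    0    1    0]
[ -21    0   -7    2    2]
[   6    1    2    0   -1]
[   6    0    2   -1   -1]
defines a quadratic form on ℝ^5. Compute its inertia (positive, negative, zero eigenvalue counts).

Answer: (2, 3, 0)

Derivation:
step 0: pivot -60 → sign −
step 1: pivot -1 → sign −
step 2: pivot 7/20 → sign +
step 3: pivot 11/7 → sign +
step 4: pivot -6/11 → sign −
signature = (2, 3, 0)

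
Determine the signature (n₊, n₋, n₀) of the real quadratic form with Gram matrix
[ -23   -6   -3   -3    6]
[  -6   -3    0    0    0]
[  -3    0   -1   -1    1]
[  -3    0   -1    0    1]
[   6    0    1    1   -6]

step 0: pivot -23 → sign −
step 1: pivot -33/23 → sign −
step 2: pivot -2/11 → sign −
step 3: pivot 1 → sign +
step 4: pivot -1/2 → sign −
signature = (1, 4, 0)

Answer: (1, 4, 0)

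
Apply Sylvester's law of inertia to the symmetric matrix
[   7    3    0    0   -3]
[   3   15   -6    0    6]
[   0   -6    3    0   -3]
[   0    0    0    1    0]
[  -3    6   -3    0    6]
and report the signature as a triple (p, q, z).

step 0: pivot 7 → sign +
step 1: pivot 96/7 → sign +
step 2: pivot 3/8 → sign +
step 3: pivot 1 → sign +
step 4: pivot 3/4 → sign +
signature = (5, 0, 0)

Answer: (5, 0, 0)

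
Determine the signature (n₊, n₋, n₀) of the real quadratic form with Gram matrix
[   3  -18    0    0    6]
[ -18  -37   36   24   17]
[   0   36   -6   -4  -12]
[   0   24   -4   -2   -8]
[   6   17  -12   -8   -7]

step 0: pivot 3 → sign +
step 1: pivot -145 → sign −
step 2: pivot 426/145 → sign +
step 3: pivot 2/3 → sign +
step 4: pivot -6/71 → sign −
signature = (3, 2, 0)

Answer: (3, 2, 0)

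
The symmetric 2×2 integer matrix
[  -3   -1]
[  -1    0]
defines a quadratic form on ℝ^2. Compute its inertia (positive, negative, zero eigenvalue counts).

step 0: pivot -3 → sign −
step 1: pivot 1/3 → sign +
signature = (1, 1, 0)

Answer: (1, 1, 0)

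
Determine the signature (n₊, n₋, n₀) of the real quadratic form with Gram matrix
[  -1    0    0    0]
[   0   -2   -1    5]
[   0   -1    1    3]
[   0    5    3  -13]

step 0: pivot -1 → sign −
step 1: pivot -2 → sign −
step 2: pivot 3/2 → sign +
step 3: pivot -2/3 → sign −
signature = (1, 3, 0)

Answer: (1, 3, 0)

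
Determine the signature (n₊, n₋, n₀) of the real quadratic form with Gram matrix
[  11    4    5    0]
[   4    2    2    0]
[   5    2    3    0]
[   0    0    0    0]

Answer: (3, 0, 1)

Derivation:
step 0: pivot 11 → sign +
step 1: pivot 6/11 → sign +
step 2: pivot 2/3 → sign +
step 3: row/col 3 already zero → sign 0
signature = (3, 0, 1)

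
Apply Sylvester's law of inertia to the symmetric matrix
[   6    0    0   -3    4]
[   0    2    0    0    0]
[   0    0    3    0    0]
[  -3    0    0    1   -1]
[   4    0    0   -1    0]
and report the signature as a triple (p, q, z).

Answer: (3, 2, 0)

Derivation:
step 0: pivot 6 → sign +
step 1: pivot 2 → sign +
step 2: pivot 3 → sign +
step 3: pivot -1/2 → sign −
step 4: pivot -2/3 → sign −
signature = (3, 2, 0)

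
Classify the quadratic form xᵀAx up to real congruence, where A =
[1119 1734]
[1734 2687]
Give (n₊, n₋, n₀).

step 0: pivot 1119 → sign +
step 1: pivot -1/373 → sign −
signature = (1, 1, 0)

Answer: (1, 1, 0)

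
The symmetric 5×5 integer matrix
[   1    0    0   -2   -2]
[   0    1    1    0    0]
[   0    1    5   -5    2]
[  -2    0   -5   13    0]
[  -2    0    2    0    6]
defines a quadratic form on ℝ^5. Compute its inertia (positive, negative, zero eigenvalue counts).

step 0: pivot 1 → sign +
step 1: pivot 1 → sign +
step 2: pivot 4 → sign +
step 3: pivot 11/4 → sign +
step 4: pivot 2/11 → sign +
signature = (5, 0, 0)

Answer: (5, 0, 0)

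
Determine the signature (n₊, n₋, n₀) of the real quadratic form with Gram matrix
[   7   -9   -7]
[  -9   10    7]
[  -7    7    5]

Answer: (2, 1, 0)

Derivation:
step 0: pivot 7 → sign +
step 1: pivot -11/7 → sign −
step 2: pivot 6/11 → sign +
signature = (2, 1, 0)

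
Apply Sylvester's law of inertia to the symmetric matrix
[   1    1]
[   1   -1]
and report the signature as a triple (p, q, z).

Answer: (1, 1, 0)

Derivation:
step 0: pivot 1 → sign +
step 1: pivot -2 → sign −
signature = (1, 1, 0)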